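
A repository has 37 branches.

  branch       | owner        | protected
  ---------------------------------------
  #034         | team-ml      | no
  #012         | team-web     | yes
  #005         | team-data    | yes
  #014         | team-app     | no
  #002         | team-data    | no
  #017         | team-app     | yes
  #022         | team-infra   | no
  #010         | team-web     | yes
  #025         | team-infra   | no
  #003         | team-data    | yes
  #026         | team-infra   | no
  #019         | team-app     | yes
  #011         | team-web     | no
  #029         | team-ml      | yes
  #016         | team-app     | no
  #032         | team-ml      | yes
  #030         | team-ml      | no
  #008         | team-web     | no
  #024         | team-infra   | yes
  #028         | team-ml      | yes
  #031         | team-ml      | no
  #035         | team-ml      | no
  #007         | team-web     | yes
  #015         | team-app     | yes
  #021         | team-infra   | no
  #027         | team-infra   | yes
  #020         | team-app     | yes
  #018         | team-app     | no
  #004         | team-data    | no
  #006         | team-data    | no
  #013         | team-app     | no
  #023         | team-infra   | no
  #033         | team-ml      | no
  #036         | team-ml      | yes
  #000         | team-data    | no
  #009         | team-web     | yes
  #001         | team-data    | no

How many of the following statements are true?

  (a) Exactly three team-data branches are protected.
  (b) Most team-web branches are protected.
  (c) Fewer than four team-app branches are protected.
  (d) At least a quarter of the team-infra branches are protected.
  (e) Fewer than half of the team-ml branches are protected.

(a) team-data: |A| = 7, |A ∩ B| = 2; needs |A ∩ B| = 3 — false.
(b) team-web: |A| = 6, |A ∩ B| = 4; needs |A ∩ B| > |A ∖ B| — true.
(c) team-app: |A| = 8, |A ∩ B| = 4; needs |A ∩ B| < 4 — false.
(d) team-infra: |A| = 7, |A ∩ B| = 2; needs |A ∩ B| / |A| ≥ 1/4 — true.
(e) team-ml: |A| = 9, |A ∩ B| = 4; needs |A ∩ B| < |A ∖ B| — true.

3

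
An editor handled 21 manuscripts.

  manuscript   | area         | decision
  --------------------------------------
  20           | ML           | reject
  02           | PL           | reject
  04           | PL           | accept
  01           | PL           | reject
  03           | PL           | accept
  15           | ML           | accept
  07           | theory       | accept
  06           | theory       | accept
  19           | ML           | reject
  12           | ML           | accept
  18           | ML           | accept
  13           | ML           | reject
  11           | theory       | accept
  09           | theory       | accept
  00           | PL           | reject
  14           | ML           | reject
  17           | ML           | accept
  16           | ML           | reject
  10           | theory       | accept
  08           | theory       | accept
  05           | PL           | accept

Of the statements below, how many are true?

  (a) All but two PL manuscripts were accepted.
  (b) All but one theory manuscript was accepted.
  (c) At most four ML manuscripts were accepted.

(a) PL: |A| = 6, |A ∩ B| = 3; needs |A ∖ B| = 2 — false.
(b) theory: |A| = 6, |A ∩ B| = 6; needs |A ∖ B| = 1 — false.
(c) ML: |A| = 9, |A ∩ B| = 4; needs |A ∩ B| ≤ 4 — true.

1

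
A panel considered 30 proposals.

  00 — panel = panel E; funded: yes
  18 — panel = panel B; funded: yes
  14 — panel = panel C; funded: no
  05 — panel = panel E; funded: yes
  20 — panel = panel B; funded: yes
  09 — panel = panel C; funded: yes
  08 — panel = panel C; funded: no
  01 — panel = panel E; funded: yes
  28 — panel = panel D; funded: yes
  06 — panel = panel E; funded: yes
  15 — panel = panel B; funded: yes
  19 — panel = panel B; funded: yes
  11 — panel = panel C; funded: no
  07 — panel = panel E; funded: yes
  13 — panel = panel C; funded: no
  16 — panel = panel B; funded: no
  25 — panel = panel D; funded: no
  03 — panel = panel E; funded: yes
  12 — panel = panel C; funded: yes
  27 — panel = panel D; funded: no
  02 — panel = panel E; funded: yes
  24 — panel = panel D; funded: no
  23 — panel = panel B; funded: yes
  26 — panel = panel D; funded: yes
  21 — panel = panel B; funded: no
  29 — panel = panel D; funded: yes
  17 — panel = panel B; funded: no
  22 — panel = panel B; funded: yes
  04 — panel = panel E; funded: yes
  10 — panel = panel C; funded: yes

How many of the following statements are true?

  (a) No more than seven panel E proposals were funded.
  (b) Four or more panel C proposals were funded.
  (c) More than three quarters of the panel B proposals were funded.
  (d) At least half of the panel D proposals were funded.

1

(a) panel E: |A| = 8, |A ∩ B| = 8; needs |A ∩ B| ≤ 7 — false.
(b) panel C: |A| = 7, |A ∩ B| = 3; needs |A ∩ B| ≥ 4 — false.
(c) panel B: |A| = 9, |A ∩ B| = 6; needs |A ∩ B| / |A| > 3/4 — false.
(d) panel D: |A| = 6, |A ∩ B| = 3; needs |A ∩ B| ≥ |A ∖ B| — true.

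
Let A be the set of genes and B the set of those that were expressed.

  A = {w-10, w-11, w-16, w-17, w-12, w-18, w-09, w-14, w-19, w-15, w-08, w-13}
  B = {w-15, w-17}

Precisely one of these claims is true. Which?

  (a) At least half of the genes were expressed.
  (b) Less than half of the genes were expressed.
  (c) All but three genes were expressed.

(b)

|A| = 12, |A ∩ B| = 2, |A ∖ B| = 10.
(a) requires |A ∩ B| ≥ |A ∖ B|: false.
(b) requires |A ∩ B| < |A ∖ B|: true.
(c) requires |A ∖ B| = 3: false.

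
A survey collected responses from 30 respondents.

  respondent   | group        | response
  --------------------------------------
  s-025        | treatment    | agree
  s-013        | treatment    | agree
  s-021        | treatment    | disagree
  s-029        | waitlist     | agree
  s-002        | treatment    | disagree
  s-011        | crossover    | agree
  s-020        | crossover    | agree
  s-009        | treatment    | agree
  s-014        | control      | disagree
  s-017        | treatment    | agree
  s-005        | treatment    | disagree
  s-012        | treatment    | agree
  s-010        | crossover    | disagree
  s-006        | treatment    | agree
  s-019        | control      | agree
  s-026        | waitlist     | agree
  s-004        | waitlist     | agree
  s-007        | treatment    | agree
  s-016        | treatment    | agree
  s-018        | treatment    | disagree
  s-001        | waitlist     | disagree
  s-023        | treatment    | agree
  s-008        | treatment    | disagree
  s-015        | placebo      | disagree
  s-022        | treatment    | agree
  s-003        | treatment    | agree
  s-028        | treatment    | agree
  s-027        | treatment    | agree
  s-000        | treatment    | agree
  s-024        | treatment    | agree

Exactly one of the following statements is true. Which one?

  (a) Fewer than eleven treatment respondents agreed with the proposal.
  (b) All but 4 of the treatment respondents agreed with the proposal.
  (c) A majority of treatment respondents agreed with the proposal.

|A| = 20, |A ∩ B| = 15, |A ∖ B| = 5.
(a) requires |A ∩ B| < 11: false.
(b) requires |A ∖ B| = 4: false.
(c) requires |A ∩ B| > |A ∖ B|: true.

(c)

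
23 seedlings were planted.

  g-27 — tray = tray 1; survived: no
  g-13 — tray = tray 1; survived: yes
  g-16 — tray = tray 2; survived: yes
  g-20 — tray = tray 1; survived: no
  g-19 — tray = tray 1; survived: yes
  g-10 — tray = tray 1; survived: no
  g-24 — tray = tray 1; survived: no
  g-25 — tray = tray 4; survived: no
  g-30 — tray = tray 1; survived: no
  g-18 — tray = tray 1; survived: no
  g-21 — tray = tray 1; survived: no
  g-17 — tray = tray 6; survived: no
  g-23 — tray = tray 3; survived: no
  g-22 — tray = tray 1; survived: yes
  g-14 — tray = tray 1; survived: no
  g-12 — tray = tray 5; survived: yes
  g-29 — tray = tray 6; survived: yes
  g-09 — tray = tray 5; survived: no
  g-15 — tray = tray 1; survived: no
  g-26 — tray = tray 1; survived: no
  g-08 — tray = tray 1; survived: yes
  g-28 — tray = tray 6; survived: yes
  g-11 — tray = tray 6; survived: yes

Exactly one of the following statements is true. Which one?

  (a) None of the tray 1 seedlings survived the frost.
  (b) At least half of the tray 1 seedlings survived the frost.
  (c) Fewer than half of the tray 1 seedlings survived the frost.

|A| = 14, |A ∩ B| = 4, |A ∖ B| = 10.
(a) requires A ∩ B = ∅ (|A ∩ B| = 0): false.
(b) requires |A ∩ B| ≥ |A ∖ B|: false.
(c) requires |A ∩ B| < |A ∖ B|: true.

(c)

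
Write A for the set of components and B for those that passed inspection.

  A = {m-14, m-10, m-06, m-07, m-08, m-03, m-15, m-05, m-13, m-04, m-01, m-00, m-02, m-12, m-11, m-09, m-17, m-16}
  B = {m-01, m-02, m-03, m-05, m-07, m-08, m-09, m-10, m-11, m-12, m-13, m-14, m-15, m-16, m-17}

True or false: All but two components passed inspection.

False

The determiner here denotes the relation: |A ∖ B| = 2.
|A| = 18, |A ∩ B| = 15, |A ∖ B| = 3.
|A ∖ B| = 3, so the statement is false.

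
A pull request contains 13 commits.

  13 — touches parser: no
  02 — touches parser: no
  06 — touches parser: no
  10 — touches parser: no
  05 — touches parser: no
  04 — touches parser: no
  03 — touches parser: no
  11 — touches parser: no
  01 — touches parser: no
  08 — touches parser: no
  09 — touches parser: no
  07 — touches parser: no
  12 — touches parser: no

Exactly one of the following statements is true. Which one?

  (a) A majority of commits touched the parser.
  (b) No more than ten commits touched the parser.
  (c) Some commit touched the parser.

|A| = 13, |A ∩ B| = 0, |A ∖ B| = 13.
(a) requires |A ∩ B| > |A ∖ B|: false.
(b) requires |A ∩ B| ≤ 10: true.
(c) requires A ∩ B ≠ ∅ (|A ∩ B| ≥ 1): false.

(b)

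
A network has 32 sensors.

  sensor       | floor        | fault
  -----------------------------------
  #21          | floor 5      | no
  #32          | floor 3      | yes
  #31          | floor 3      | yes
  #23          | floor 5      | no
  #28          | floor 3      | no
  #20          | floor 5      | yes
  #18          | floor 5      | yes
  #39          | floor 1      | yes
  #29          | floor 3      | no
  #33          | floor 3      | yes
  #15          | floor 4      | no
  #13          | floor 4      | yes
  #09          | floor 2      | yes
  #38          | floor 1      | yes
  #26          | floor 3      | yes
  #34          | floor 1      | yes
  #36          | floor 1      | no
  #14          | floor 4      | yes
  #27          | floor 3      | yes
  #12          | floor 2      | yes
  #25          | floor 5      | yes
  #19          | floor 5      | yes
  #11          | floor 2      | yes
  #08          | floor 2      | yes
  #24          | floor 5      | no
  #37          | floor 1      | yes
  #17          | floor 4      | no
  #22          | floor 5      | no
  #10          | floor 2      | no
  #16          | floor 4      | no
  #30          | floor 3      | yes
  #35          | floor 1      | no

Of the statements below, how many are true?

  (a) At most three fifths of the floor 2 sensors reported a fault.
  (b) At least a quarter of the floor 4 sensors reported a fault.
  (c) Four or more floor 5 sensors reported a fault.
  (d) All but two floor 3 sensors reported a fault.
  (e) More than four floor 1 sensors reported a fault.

3

(a) floor 2: |A| = 5, |A ∩ B| = 4; needs |A ∩ B| / |A| ≤ 3/5 — false.
(b) floor 4: |A| = 5, |A ∩ B| = 2; needs |A ∩ B| / |A| ≥ 1/4 — true.
(c) floor 5: |A| = 8, |A ∩ B| = 4; needs |A ∩ B| ≥ 4 — true.
(d) floor 3: |A| = 8, |A ∩ B| = 6; needs |A ∖ B| = 2 — true.
(e) floor 1: |A| = 6, |A ∩ B| = 4; needs |A ∩ B| > 4 — false.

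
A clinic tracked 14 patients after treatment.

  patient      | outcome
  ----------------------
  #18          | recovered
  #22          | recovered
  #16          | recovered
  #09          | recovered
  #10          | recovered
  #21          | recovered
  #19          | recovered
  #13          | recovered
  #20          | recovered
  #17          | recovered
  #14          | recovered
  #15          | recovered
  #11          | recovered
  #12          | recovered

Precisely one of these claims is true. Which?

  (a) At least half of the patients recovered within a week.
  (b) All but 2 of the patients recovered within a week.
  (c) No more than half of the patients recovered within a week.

(a)

|A| = 14, |A ∩ B| = 14, |A ∖ B| = 0.
(a) requires |A ∩ B| ≥ |A ∖ B|: true.
(b) requires |A ∖ B| = 2: false.
(c) requires |A ∩ B| ≤ |A ∖ B|: false.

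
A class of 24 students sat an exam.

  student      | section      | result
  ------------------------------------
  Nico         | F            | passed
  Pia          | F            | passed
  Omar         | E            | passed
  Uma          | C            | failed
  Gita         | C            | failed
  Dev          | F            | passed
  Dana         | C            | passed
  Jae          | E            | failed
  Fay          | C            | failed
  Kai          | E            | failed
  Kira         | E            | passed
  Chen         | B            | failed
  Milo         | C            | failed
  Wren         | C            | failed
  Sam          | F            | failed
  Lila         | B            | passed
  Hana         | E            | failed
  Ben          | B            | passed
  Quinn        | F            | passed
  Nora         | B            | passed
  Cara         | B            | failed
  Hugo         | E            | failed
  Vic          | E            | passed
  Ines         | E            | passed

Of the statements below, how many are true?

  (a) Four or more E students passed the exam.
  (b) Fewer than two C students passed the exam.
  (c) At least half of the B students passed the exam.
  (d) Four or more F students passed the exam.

(a) E: |A| = 8, |A ∩ B| = 4; needs |A ∩ B| ≥ 4 — true.
(b) C: |A| = 6, |A ∩ B| = 1; needs |A ∩ B| < 2 — true.
(c) B: |A| = 5, |A ∩ B| = 3; needs |A ∩ B| ≥ |A ∖ B| — true.
(d) F: |A| = 5, |A ∩ B| = 4; needs |A ∩ B| ≥ 4 — true.

4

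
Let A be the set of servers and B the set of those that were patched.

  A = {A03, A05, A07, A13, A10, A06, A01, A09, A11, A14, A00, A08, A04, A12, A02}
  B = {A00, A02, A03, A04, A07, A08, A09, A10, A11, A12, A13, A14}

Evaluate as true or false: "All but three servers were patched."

True

Truth condition: |A ∖ B| = 3.
|A| = 15, |A ∩ B| = 12, |A ∖ B| = 3.
|A ∖ B| = 3, so the statement is true.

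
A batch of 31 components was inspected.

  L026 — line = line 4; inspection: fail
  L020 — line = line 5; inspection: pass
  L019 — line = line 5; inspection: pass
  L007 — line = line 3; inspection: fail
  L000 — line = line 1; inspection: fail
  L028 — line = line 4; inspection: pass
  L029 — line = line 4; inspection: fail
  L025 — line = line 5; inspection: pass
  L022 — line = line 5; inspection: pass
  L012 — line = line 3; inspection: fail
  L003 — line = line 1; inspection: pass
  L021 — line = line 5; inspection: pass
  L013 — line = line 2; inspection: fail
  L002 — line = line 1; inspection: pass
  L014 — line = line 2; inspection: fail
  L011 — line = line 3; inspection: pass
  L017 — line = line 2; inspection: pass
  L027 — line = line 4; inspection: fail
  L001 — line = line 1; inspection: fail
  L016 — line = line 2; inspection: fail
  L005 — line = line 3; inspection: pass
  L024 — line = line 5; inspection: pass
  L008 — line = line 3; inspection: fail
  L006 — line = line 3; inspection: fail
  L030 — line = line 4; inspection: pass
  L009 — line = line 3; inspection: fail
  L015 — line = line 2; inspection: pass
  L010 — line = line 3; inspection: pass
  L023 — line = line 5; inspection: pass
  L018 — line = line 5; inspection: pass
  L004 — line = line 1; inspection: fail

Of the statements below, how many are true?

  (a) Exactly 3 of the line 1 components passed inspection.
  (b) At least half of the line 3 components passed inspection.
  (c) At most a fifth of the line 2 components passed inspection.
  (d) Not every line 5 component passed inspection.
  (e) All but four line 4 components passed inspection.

0

(a) line 1: |A| = 5, |A ∩ B| = 2; needs |A ∩ B| = 3 — false.
(b) line 3: |A| = 8, |A ∩ B| = 3; needs |A ∩ B| ≥ |A ∖ B| — false.
(c) line 2: |A| = 5, |A ∩ B| = 2; needs |A ∩ B| / |A| ≤ 1/5 — false.
(d) line 5: |A| = 8, |A ∩ B| = 8; needs A ⊄ B (|A ∖ B| ≥ 1) — false.
(e) line 4: |A| = 5, |A ∩ B| = 2; needs |A ∖ B| = 4 — false.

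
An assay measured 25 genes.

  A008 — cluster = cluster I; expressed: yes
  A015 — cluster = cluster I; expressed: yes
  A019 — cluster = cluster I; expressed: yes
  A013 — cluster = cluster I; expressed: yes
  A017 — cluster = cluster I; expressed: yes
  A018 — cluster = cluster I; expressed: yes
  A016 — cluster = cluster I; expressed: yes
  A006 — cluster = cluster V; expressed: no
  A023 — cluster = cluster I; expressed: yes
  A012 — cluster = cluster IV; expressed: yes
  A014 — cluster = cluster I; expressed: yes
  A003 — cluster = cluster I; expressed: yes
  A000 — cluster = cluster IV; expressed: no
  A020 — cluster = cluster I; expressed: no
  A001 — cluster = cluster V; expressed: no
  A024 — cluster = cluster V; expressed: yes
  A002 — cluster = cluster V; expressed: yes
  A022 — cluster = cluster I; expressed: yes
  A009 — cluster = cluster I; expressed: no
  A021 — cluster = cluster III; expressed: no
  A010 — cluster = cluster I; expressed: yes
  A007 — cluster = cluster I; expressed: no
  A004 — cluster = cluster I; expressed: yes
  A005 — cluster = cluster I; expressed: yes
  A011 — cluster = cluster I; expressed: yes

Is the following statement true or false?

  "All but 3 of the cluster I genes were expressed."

Truth condition: |A ∖ B| = 3.
|A| = 18, |A ∩ B| = 15, |A ∖ B| = 3.
|A ∖ B| = 3, so the statement is true.

True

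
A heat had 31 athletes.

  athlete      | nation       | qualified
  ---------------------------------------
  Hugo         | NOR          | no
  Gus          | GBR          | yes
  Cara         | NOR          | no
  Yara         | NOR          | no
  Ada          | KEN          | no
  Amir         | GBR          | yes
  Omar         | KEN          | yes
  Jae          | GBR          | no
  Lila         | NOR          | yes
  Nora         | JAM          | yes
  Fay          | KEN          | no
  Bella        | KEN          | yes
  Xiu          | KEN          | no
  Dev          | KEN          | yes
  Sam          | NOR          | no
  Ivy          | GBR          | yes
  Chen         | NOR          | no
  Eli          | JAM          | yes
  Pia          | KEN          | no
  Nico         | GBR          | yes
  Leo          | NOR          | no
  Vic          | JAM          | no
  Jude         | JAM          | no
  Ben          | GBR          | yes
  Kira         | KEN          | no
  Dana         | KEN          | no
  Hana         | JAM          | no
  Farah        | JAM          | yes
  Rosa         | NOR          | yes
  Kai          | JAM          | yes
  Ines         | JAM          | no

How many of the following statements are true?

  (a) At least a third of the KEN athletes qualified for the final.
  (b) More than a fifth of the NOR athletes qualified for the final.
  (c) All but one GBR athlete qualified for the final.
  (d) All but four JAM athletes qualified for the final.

4

(a) KEN: |A| = 9, |A ∩ B| = 3; needs |A ∩ B| / |A| ≥ 1/3 — true.
(b) NOR: |A| = 8, |A ∩ B| = 2; needs |A ∩ B| / |A| > 1/5 — true.
(c) GBR: |A| = 6, |A ∩ B| = 5; needs |A ∖ B| = 1 — true.
(d) JAM: |A| = 8, |A ∩ B| = 4; needs |A ∖ B| = 4 — true.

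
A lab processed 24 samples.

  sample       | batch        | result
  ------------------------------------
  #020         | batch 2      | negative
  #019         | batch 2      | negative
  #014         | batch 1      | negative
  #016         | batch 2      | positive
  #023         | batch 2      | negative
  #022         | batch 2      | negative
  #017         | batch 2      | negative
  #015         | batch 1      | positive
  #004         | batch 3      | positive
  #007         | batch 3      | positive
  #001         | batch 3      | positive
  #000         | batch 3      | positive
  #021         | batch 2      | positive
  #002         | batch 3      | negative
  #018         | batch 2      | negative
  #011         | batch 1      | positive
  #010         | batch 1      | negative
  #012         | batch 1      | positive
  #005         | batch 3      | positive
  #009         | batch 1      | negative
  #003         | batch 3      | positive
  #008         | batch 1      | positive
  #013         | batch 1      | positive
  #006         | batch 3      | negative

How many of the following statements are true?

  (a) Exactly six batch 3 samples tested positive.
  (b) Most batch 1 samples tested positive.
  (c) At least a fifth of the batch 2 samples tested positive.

3

(a) batch 3: |A| = 8, |A ∩ B| = 6; needs |A ∩ B| = 6 — true.
(b) batch 1: |A| = 8, |A ∩ B| = 5; needs |A ∩ B| > |A ∖ B| — true.
(c) batch 2: |A| = 8, |A ∩ B| = 2; needs |A ∩ B| / |A| ≥ 1/5 — true.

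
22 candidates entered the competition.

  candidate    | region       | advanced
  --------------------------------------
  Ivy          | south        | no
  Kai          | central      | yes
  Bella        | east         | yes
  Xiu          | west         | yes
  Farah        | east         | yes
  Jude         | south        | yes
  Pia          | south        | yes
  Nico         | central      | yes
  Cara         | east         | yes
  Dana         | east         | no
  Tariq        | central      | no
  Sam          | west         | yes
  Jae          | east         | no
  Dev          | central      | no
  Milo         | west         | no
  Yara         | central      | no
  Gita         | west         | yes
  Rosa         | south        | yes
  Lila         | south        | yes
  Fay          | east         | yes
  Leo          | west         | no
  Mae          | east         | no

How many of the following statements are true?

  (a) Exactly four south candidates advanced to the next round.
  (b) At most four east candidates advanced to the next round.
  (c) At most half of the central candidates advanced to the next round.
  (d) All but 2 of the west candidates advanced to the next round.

(a) south: |A| = 5, |A ∩ B| = 4; needs |A ∩ B| = 4 — true.
(b) east: |A| = 7, |A ∩ B| = 4; needs |A ∩ B| ≤ 4 — true.
(c) central: |A| = 5, |A ∩ B| = 2; needs |A ∩ B| ≤ |A ∖ B| — true.
(d) west: |A| = 5, |A ∩ B| = 3; needs |A ∖ B| = 2 — true.

4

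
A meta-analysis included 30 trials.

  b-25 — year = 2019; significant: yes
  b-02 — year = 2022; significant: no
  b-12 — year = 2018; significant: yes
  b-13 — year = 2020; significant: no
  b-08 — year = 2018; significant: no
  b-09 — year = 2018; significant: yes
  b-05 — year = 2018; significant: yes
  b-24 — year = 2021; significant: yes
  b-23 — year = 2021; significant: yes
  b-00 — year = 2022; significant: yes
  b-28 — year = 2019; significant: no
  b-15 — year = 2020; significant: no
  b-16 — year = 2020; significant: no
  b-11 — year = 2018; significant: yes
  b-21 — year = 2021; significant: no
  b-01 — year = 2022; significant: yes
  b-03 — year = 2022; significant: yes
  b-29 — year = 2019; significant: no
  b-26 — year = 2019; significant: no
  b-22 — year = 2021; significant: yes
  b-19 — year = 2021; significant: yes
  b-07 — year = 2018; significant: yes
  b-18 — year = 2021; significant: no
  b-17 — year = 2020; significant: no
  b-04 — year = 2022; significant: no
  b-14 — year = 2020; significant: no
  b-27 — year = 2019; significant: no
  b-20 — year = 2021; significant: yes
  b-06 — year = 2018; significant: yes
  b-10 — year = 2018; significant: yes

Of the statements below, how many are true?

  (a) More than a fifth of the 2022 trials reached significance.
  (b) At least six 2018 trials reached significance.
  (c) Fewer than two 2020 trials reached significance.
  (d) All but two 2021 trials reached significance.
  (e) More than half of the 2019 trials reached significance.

(a) 2022: |A| = 5, |A ∩ B| = 3; needs |A ∩ B| / |A| > 1/5 — true.
(b) 2018: |A| = 8, |A ∩ B| = 7; needs |A ∩ B| ≥ 6 — true.
(c) 2020: |A| = 5, |A ∩ B| = 0; needs |A ∩ B| < 2 — true.
(d) 2021: |A| = 7, |A ∩ B| = 5; needs |A ∖ B| = 2 — true.
(e) 2019: |A| = 5, |A ∩ B| = 1; needs |A ∩ B| > |A ∖ B| — false.

4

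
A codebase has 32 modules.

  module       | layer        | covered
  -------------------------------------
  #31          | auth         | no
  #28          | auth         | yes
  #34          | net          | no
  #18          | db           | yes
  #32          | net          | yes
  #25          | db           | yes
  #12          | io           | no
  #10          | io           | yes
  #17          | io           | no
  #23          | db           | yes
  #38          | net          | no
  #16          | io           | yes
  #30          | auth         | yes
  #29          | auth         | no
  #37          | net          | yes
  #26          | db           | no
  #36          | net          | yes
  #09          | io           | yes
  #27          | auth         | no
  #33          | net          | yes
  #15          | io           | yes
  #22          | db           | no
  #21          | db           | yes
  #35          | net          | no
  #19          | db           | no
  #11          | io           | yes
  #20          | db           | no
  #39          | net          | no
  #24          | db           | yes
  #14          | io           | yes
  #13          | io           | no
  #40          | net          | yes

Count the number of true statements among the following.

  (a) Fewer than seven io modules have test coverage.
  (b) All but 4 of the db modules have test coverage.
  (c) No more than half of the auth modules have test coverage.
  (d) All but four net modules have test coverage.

4

(a) io: |A| = 9, |A ∩ B| = 6; needs |A ∩ B| < 7 — true.
(b) db: |A| = 9, |A ∩ B| = 5; needs |A ∖ B| = 4 — true.
(c) auth: |A| = 5, |A ∩ B| = 2; needs |A ∩ B| ≤ |A ∖ B| — true.
(d) net: |A| = 9, |A ∩ B| = 5; needs |A ∖ B| = 4 — true.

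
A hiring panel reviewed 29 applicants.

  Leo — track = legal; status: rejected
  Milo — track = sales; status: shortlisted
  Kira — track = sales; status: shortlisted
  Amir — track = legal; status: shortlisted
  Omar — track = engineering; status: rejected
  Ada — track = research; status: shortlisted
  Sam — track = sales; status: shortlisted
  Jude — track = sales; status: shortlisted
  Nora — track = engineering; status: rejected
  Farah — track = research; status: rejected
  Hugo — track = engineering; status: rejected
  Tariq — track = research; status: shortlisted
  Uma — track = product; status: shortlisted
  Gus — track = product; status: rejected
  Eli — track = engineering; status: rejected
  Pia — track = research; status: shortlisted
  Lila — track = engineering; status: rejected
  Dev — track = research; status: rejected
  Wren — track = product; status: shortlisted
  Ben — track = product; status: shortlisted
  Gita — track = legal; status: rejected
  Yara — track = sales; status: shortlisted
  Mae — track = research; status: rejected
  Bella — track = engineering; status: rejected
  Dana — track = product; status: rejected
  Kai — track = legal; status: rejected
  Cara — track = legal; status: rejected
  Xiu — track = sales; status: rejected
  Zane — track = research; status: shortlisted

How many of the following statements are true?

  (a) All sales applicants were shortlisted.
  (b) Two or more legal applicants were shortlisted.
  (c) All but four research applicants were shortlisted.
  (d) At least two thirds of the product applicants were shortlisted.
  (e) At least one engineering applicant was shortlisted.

0

(a) sales: |A| = 6, |A ∩ B| = 5; needs A ⊆ B, i.e. every element of A is in B (|A ∖ B| = 0) — false.
(b) legal: |A| = 5, |A ∩ B| = 1; needs |A ∩ B| ≥ 2 — false.
(c) research: |A| = 7, |A ∩ B| = 4; needs |A ∖ B| = 4 — false.
(d) product: |A| = 5, |A ∩ B| = 3; needs |A ∩ B| / |A| ≥ 2/3 — false.
(e) engineering: |A| = 6, |A ∩ B| = 0; needs A ∩ B ≠ ∅ (|A ∩ B| ≥ 1) — false.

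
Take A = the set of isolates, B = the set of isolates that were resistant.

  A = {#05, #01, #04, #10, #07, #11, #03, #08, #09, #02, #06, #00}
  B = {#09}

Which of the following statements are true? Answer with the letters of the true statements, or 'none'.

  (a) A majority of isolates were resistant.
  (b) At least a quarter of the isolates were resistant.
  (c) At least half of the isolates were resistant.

none

|A| = 12, |A ∩ B| = 1, |A ∖ B| = 11.
(a) |A ∩ B| > |A ∖ B|: fails.
(b) |A ∩ B| / |A| ≥ 1/4: fails.
(c) |A ∩ B| ≥ |A ∖ B|: fails.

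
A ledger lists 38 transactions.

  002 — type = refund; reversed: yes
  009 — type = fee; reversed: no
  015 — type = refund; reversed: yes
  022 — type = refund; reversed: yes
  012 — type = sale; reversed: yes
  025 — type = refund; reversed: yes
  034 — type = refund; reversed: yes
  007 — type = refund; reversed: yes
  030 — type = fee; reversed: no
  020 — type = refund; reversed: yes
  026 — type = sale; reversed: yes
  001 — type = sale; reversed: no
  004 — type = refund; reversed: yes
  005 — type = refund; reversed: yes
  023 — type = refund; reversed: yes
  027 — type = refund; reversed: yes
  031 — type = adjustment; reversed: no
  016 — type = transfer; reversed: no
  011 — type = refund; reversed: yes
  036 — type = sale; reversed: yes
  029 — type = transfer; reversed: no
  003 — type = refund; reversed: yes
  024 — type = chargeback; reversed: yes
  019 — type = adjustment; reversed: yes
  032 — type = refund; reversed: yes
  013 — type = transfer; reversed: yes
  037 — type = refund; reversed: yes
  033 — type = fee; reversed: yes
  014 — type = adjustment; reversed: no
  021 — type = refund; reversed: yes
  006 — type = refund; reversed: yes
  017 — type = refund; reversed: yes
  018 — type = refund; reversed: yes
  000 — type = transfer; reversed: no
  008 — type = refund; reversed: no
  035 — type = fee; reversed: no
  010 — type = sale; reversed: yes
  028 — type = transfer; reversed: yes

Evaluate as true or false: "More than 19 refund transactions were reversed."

'More than 19 refund transactions were reversed' holds iff |A ∩ B| > 19.
|A| = 20, |A ∩ B| = 19, |A ∖ B| = 1.
|A ∩ B| = 19, so the statement is false.

False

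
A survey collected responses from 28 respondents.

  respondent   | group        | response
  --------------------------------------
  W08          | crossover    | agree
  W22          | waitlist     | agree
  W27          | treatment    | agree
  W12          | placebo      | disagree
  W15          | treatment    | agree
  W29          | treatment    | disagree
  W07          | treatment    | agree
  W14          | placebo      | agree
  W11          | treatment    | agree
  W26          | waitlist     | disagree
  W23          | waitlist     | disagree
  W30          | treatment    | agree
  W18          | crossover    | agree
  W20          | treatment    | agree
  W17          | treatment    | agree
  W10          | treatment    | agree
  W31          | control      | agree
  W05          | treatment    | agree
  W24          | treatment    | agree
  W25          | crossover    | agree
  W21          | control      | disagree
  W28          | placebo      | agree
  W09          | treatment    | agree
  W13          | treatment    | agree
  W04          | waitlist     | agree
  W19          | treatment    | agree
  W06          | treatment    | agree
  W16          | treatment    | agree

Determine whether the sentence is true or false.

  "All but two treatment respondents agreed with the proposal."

'All but two treatment respondents agreed with the proposal' holds iff |A ∖ B| = 2.
|A| = 16, |A ∩ B| = 15, |A ∖ B| = 1.
|A ∖ B| = 1, so the statement is false.

False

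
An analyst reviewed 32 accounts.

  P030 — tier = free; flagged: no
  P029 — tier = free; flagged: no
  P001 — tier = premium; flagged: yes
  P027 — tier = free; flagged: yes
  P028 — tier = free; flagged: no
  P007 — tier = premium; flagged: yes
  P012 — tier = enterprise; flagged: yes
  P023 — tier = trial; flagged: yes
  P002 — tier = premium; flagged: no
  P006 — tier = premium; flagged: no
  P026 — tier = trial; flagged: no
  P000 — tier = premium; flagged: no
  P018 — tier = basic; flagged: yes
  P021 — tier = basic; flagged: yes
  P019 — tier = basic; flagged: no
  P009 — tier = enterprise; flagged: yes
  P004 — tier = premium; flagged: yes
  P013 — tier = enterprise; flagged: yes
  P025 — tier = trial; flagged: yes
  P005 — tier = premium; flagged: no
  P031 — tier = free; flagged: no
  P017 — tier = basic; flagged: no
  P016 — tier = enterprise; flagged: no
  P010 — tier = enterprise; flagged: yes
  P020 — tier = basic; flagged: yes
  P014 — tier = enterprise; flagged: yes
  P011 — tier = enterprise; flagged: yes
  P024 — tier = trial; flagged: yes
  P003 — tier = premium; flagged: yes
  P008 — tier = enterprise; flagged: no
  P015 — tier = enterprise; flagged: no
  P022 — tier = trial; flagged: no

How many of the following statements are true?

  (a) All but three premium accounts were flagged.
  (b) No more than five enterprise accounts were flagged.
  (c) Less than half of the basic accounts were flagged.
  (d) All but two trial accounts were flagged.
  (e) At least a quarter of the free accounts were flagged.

(a) premium: |A| = 8, |A ∩ B| = 4; needs |A ∖ B| = 3 — false.
(b) enterprise: |A| = 9, |A ∩ B| = 6; needs |A ∩ B| ≤ 5 — false.
(c) basic: |A| = 5, |A ∩ B| = 3; needs |A ∩ B| < |A ∖ B| — false.
(d) trial: |A| = 5, |A ∩ B| = 3; needs |A ∖ B| = 2 — true.
(e) free: |A| = 5, |A ∩ B| = 1; needs |A ∩ B| / |A| ≥ 1/4 — false.

1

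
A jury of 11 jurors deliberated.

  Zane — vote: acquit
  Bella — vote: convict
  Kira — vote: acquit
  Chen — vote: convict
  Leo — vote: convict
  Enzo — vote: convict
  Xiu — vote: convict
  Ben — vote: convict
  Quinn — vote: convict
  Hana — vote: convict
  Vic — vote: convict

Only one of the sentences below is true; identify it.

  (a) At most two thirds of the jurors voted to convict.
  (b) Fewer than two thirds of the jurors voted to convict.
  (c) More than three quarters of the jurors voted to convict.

(c)

|A| = 11, |A ∩ B| = 9, |A ∖ B| = 2.
(a) requires |A ∩ B| / |A| ≤ 2/3: false.
(b) requires |A ∩ B| / |A| < 2/3: false.
(c) requires |A ∩ B| / |A| > 3/4: true.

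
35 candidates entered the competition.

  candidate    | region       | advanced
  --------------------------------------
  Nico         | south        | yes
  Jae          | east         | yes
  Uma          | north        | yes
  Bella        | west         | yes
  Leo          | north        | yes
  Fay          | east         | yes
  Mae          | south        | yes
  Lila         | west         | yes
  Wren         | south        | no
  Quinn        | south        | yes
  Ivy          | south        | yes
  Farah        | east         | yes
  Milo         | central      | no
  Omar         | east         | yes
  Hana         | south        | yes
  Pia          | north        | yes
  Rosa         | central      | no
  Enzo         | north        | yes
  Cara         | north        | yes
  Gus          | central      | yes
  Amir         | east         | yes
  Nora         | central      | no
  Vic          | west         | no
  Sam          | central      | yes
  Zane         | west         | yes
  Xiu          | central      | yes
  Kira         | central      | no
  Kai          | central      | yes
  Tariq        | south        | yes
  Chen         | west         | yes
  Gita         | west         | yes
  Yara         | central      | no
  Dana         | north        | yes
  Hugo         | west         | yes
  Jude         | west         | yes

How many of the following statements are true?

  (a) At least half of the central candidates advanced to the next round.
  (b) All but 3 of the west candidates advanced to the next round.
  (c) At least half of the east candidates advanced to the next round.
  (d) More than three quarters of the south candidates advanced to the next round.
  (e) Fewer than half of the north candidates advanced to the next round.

2

(a) central: |A| = 9, |A ∩ B| = 4; needs |A ∩ B| ≥ |A ∖ B| — false.
(b) west: |A| = 8, |A ∩ B| = 7; needs |A ∖ B| = 3 — false.
(c) east: |A| = 5, |A ∩ B| = 5; needs |A ∩ B| ≥ |A ∖ B| — true.
(d) south: |A| = 7, |A ∩ B| = 6; needs |A ∩ B| / |A| > 3/4 — true.
(e) north: |A| = 6, |A ∩ B| = 6; needs |A ∩ B| < |A ∖ B| — false.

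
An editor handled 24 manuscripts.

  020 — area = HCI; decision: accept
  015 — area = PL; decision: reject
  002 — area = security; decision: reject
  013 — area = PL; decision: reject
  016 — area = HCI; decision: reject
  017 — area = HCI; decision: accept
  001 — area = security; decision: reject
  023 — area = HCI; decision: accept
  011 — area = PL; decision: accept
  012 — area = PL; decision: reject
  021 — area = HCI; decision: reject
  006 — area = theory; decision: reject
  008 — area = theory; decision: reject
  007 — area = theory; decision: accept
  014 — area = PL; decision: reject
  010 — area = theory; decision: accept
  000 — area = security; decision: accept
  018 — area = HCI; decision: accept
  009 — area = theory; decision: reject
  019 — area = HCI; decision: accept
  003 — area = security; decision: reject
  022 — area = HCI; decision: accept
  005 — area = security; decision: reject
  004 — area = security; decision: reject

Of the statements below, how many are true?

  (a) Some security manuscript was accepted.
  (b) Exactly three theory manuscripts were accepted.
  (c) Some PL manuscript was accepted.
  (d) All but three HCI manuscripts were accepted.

2

(a) security: |A| = 6, |A ∩ B| = 1; needs A ∩ B ≠ ∅ (|A ∩ B| ≥ 1) — true.
(b) theory: |A| = 5, |A ∩ B| = 2; needs |A ∩ B| = 3 — false.
(c) PL: |A| = 5, |A ∩ B| = 1; needs A ∩ B ≠ ∅ (|A ∩ B| ≥ 1) — true.
(d) HCI: |A| = 8, |A ∩ B| = 6; needs |A ∖ B| = 3 — false.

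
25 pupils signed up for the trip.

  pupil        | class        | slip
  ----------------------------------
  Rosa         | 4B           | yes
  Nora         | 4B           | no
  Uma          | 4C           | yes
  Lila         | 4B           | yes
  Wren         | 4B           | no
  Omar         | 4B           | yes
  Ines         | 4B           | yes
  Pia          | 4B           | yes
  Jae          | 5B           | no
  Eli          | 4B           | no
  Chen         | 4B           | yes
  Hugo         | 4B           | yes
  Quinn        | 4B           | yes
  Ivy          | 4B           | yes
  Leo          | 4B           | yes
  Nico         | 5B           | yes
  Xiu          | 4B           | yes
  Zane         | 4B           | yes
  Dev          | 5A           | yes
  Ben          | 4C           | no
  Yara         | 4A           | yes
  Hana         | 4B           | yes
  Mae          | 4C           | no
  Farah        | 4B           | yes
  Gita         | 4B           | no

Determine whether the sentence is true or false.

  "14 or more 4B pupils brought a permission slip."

True

Truth condition: |A ∩ B| ≥ 14.
|A| = 18, |A ∩ B| = 14, |A ∖ B| = 4.
|A ∩ B| = 14, so the statement is true.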